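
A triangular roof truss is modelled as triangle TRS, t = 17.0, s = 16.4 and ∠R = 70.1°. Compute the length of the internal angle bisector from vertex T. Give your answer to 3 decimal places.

15.584

By the law of cosines, r² = s² + t² − 2·s·t·cos R = 368.16, so r ≈ 19.188.
Law of cosines again: cos T = (r² + s² − t²)/(2·r·s) ≈ 0.55315, so ∠T ≈ 56.42°.
The bisector from T has length 2·r·s·cos(∠T/2)/(r+s) ≈ 15.584.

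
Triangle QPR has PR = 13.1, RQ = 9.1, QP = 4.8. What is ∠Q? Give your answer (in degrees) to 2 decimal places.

∠Q ≈ 138.83°

By the law of cosines, cos Q = (RQ² + QP² − PR²) / (2·RQ·QP) ≈ -0.75275, so ∠Q ≈ 138.83°.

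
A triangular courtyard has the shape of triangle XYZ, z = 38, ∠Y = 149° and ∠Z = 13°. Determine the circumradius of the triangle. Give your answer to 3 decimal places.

The third angle is ∠X = 180° − ∠Y − ∠Z = 18.00°.
Law of sines: x = z·sin X/sin Z ≈ 52.201.
Law of sines: y = z·sin Y/sin Z ≈ 87.003.
Circumradius = z/(2 sin Z) ≈ 84.463.

84.463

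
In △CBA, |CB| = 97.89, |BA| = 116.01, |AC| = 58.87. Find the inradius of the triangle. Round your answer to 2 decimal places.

r ≈ 21.11

Semiperimeter s = (116.01 + 58.87 + 97.89)/2 = 136.38.
Heron's formula: area = √(136.38·20.375·77.515·38.495) ≈ 2879.6.
Inradius = area/s = 2879.6/136.38 ≈ 21.114.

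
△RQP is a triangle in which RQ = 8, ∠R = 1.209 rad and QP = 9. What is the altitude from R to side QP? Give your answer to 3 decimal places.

h_R ≈ 6.512

Law of sines: sin P = RQ·sin R/QP ≈ 0.83134.
Since QP ≥ RQ, only the acute value applies: ∠P ≈ 0.982 rad.
Then ∠Q = π − ∠R − ∠P ≈ 0.951 rad.
Law of sines gives PR = QP·sin Q/sin R ≈ 7.8335.
Area = ½·QP·RQ·sin Q ≈ 29.305.
The altitude from R has length 2·area/QP ≈ 6.5123.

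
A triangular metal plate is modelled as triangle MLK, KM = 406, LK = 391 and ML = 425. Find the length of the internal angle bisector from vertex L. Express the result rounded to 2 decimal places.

t_L ≈ 353.61

By the law of cosines, cos L = (ML² + LK² − KM²) / (2·ML·LK) ≈ 0.50751, so ∠L ≈ 1.039 rad.
The bisector from L has length 2·ML·LK·cos(∠L/2)/(ML+LK) ≈ 353.61.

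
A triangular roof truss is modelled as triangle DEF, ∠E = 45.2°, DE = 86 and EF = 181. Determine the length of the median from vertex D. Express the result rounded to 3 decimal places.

m_D ≈ 67.955

By the law of cosines, FD² = DE² + EF² − 2·DE·EF·cos E = 18220, so FD ≈ 134.98.
Median from D: ½√(2·FD² + 2·DE² − EF²) ≈ 67.955.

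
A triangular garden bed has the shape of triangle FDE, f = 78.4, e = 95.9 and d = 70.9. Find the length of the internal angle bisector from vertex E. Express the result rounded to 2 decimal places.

By the law of cosines, cos E = (f² + d² − e²) / (2·f·d) ≈ 0.17779, so ∠E ≈ 79.76°.
The bisector from E has length 2·f·d·cos(∠E/2)/(f+d) ≈ 57.142.

57.14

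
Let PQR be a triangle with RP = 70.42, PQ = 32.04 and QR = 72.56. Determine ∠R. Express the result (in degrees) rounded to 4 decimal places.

∠R ≈ 25.8425°

By the law of cosines, cos R = (QR² + RP² − PQ²) / (2·QR·RP) ≈ 0.90000, so ∠R ≈ 25.84°.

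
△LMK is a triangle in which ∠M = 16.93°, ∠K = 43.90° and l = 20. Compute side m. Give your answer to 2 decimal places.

6.67

The third angle is ∠L = 180° − ∠M − ∠K = 119.17°.
Law of sines: m = l·sin M/sin L ≈ 6.67.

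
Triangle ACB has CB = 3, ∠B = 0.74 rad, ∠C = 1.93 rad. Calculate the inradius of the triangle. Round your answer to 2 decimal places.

The third angle is ∠A = π − ∠C − ∠B = 0.472 rad.
Law of sines: BA = CB·sin C/sin A ≈ 6.182.
Law of sines: AC = CB·sin B/sin A ≈ 4.4526.
Area = ½·CB·BA·sin B ≈ 6.2527.
Semiperimeter s = (3+6.182+4.4526)/2 = 6.8173.
Inradius = area/s = 6.2527/6.8173 ≈ 0.91718.

0.92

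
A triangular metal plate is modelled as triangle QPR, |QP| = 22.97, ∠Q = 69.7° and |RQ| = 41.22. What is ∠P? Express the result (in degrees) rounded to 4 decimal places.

∠P ≈ 77.3607°

By the law of cosines, |PR|² = |RQ|² + |QP|² − 2·|RQ|·|QP|·cos Q = 1569.7, so |PR| ≈ 39.62.
Law of cosines again: cos P = (|QP|² + |PR|² − |RQ|²)/(2·|QP|·|PR|) ≈ 0.21881, so ∠P ≈ 77.36°.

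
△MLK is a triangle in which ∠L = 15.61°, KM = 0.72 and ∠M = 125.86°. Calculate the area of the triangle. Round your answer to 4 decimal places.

area ≈ 0.4863

The third angle is ∠K = 180° − ∠M − ∠L = 38.53°.
Law of sines: LK = KM·sin M/sin L ≈ 2.1685.
Law of sines: ML = KM·sin K/sin L ≈ 1.6668.
Area = ½·KM·LK·sin K ≈ 0.4863.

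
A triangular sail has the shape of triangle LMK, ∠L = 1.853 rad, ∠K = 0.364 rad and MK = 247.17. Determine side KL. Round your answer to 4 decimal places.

The third angle is ∠M = π − ∠K − ∠L = 0.925 rad.
Law of sines: KL = MK·sin M/sin L ≈ 205.46.

205.4617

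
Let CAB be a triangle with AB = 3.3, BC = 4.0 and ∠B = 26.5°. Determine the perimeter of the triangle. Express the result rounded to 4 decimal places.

By the law of cosines, CA² = AB² + BC² − 2·AB·BC·cos B = 3.2637, so CA ≈ 1.8066.
Semiperimeter s = (3.3+4+1.8066)/2 = 4.5533.
Perimeter = 3.3 + 4 + 1.8066 = 9.1066.

perimeter ≈ 9.1066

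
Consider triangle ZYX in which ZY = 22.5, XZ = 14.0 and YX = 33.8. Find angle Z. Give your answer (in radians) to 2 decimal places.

By the law of cosines, cos Z = (XZ² + ZY² − YX²) / (2·XZ·ZY) ≈ -0.69871, so ∠Z ≈ 2.3444 rad.

2.34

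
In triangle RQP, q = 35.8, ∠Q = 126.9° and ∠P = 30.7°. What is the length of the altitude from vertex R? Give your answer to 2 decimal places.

The third angle is ∠R = 180° − ∠Q − ∠P = 22.40°.
Law of sines: r = q·sin R/sin Q ≈ 17.06.
Law of sines: p = q·sin P/sin Q ≈ 22.856.
Area = ½·q·r·sin P ≈ 155.9.
The altitude from R has length 2·area/r ≈ 18.277.

18.28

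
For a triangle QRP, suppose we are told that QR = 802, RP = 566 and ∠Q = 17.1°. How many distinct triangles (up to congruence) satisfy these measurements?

QR·sin Q = 802·sin(17.1°) ≈ 235.8.
Since QR sin Q < RP < QR (235.8 < 566 < 802), two triangles exist.

2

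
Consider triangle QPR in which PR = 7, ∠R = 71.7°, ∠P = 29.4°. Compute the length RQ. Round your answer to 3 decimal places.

The third angle is ∠Q = 180° − ∠P − ∠R = 78.90°.
Law of sines: RQ = PR·sin P/sin Q ≈ 3.5018.

3.502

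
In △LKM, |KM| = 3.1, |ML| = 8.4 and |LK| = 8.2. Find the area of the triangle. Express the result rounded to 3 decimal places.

12.612

Semiperimeter s = (3.1 + 8.4 + 8.2)/2 = 9.85.
Heron's formula: area = √(9.85·6.75·1.45·1.65) ≈ 12.612.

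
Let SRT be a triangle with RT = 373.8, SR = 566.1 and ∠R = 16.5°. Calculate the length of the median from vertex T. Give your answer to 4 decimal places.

m_T ≈ 130.1908

By the law of cosines, TS² = SR² + RT² − 2·SR·RT·cos R = 54407, so TS ≈ 233.25.
Median from T: ½√(2·RT² + 2·TS² − SR²) ≈ 130.19.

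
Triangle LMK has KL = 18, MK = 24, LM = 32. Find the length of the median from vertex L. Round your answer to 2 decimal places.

23.02

Median from L: ½√(2·KL² + 2·LM² − MK²) ≈ 23.022.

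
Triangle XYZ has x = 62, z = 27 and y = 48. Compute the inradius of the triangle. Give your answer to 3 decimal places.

8.985

Semiperimeter s = (62 + 48 + 27)/2 = 68.5.
Heron's formula: area = √(68.5·6.5·20.5·41.5) ≈ 615.46.
Inradius = area/s = 615.46/68.5 ≈ 8.9849.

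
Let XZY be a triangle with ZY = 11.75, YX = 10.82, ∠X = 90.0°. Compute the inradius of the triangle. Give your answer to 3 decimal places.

1.826

Law of sines: sin Z = YX·sin X/ZY ≈ 0.92085.
Since ZY ≥ YX, only the acute value applies: ∠Z ≈ 67.05°.
Then ∠Y = 180° − ∠X − ∠Z ≈ 22.95°.
Law of sines gives XZ = ZY·sin Y/sin X ≈ 4.5815.
Area = ½·ZY·YX·sin Y ≈ 24.786.
Semiperimeter s = (11.75+10.82+4.5815)/2 = 13.576.
Inradius = area/s = 24.786/13.576 ≈ 1.8257.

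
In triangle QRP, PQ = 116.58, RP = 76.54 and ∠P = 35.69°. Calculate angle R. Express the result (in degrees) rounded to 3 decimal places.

By the law of cosines, QR² = RP² + PQ² − 2·RP·PQ·cos P = 4955, so QR ≈ 70.391.
Law of cosines again: cos R = (QR² + RP² − PQ²)/(2·QR·RP) ≈ -0.25777, so ∠R ≈ 104.94°.

∠R ≈ 104.938°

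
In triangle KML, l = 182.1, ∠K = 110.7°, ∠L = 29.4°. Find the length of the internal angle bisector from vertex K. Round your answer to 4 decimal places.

The third angle is ∠M = 180° − ∠L − ∠K = 39.90°.
Law of sines: k = l·sin K/sin L ≈ 347.
Law of sines: m = l·sin M/sin L ≈ 237.94.
The bisector from K has length 2·m·l·cos(∠K/2)/(m+l) ≈ 117.3.

117.3001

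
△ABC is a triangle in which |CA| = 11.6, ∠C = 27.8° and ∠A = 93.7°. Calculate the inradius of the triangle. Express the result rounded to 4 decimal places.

The third angle is ∠B = 180° − ∠C − ∠A = 58.50°.
Law of sines: |BC| = |CA|·sin A/sin B ≈ 13.576.
Law of sines: |AB| = |CA|·sin C/sin B ≈ 6.3451.
Area = ½·|CA|·|BC|·sin C ≈ 36.725.
Semiperimeter s = (13.576+11.6+6.3451)/2 = 15.761.
Inradius = area/s = 36.725/15.761 ≈ 2.3301.

r ≈ 2.3301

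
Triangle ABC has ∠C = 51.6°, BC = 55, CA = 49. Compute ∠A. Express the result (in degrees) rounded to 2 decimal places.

71.01

By the law of cosines, AB² = BC² + CA² − 2·BC·CA·cos C = 2078, so AB ≈ 45.585.
Law of cosines again: cos A = (CA² + AB² − BC²)/(2·CA·AB) ≈ 0.32548, so ∠A ≈ 71.01°.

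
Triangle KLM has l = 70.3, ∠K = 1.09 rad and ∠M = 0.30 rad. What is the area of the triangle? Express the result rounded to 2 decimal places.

The third angle is ∠L = π − ∠M − ∠K = 1.752 rad.
Law of sines: k = l·sin K/sin L ≈ 63.363.
Law of sines: m = l·sin M/sin L ≈ 21.119.
Area = ½·l·k·sin M ≈ 658.18.

area ≈ 658.18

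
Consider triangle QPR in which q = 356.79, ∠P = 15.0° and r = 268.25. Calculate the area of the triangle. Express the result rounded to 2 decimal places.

Area = ½·r·q·sin P ≈ 12386.

12385.65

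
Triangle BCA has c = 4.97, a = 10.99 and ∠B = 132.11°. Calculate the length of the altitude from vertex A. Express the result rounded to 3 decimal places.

h_A ≈ 3.687

By the law of cosines, b² = c² + a² − 2·c·a·cos B = 218.73, so b ≈ 14.79.
Area = ½·c·a·sin B ≈ 20.26.
The altitude from A has length 2·area/a ≈ 3.687.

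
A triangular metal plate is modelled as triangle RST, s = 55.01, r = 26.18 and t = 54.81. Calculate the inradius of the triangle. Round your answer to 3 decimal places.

Semiperimeter p = (26.18 + 55.01 + 54.81)/2 = 68.
Heron's formula: area = √(68·41.82·12.99·13.19) ≈ 698.03.
Inradius = area/p = 698.03/68 ≈ 10.265.

10.265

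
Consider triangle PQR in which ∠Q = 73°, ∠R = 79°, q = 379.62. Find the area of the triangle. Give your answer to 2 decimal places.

area ≈ 34723.84

The third angle is ∠P = 180° − ∠Q − ∠R = 28.00°.
Law of sines: p = q·sin P/sin Q ≈ 186.36.
Law of sines: r = q·sin R/sin Q ≈ 389.67.
Area = ½·q·p·sin R ≈ 34724.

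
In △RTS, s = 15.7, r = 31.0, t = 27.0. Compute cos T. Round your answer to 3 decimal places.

By the law of cosines, cos T = (s² + r² − t²) / (2·s·r) ≈ 0.49157, so ∠T ≈ 1.057 rad.

cos T ≈ 0.492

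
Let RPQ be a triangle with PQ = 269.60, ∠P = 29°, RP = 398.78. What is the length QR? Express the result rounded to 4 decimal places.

208.9187

By the law of cosines, QR² = RP² + PQ² − 2·RP·PQ·cos P = 43647, so QR ≈ 208.92.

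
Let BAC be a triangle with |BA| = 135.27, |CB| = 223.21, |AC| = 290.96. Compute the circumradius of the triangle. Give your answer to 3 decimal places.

151.262

By the law of cosines, cos B = (|CB|² + |BA|² − |AC|²) / (2·|CB|·|BA|) ≈ -0.27385, so ∠B ≈ 1.848 rad.
Circumradius = |AC|/(2 sin B) ≈ 151.26.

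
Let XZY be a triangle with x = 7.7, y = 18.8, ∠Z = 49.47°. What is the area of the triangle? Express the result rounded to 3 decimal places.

55.014

Area = ½·y·x·sin Z ≈ 55.014.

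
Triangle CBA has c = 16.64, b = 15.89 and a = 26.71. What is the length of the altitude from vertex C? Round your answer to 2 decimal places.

14.90

Semiperimeter s = (16.64 + 15.89 + 26.71)/2 = 29.62.
Heron's formula: area = √(29.62·12.98·13.73·2.91) ≈ 123.94.
The altitude from C has length 2·area/c ≈ 14.897.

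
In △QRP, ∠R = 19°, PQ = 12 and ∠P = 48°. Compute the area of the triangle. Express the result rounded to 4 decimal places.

area ≈ 151.2830

The third angle is ∠Q = 180° − ∠R − ∠P = 113.00°.
Law of sines: RP = PQ·sin Q/sin R ≈ 33.929.
Law of sines: QR = PQ·sin P/sin R ≈ 27.391.
Area = ½·PQ·RP·sin P ≈ 151.28.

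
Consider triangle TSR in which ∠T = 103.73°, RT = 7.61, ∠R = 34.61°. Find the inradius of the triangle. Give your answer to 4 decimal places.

1.9050

The third angle is ∠S = 180° − ∠R − ∠T = 41.66°.
Law of sines: SR = RT·sin T/sin S ≈ 11.121.
Law of sines: TS = RT·sin R/sin S ≈ 6.5027.
Area = ½·RT·SR·sin R ≈ 24.036.
Semiperimeter s = (11.121+7.61+6.5027)/2 = 12.617.
Inradius = area/s = 24.036/12.617 ≈ 1.905.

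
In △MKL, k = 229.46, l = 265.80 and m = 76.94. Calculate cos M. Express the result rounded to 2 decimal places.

cos M ≈ 0.96

By the law of cosines, cos M = (k² + l² − m²) / (2·k·l) ≈ 0.96230, so ∠M ≈ 15.78°.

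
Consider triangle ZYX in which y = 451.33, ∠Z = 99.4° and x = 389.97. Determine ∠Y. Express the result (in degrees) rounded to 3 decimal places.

∠Y ≈ 43.839°

By the law of cosines, z² = y² + x² − 2·y·x·cos Z = 4.1327e+05, so z ≈ 642.86.
Law of cosines again: cos Y = (x² + z² − y²)/(2·x·z) ≈ 0.72128, so ∠Y ≈ 43.84°.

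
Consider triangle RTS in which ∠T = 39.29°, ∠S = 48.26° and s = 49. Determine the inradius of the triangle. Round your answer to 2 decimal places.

The third angle is ∠R = 180° − ∠T − ∠S = 92.45°.
Law of sines: r = s·sin R/sin S ≈ 65.608.
Law of sines: t = s·sin T/sin S ≈ 41.584.
Area = ½·s·r·sin T ≈ 1017.9.
Semiperimeter p = (65.608+41.584+49)/2 = 78.096.
Inradius = area/p = 1017.9/78.096 ≈ 13.034.

13.03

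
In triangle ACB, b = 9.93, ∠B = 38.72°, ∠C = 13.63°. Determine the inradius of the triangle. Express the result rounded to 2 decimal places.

The third angle is ∠A = 180° − ∠C − ∠B = 127.65°.
Law of sines: a = b·sin A/sin B ≈ 12.569.
Law of sines: c = b·sin C/sin B ≈ 3.7409.
Area = ½·b·a·sin C ≈ 14.706.
Semiperimeter s = (12.569+3.7409+9.93)/2 = 13.12.
Inradius = area/s = 14.706/13.12 ≈ 1.1209.

1.12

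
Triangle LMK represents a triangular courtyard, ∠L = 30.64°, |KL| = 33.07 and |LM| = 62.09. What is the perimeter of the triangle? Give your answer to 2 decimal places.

132.78

By the law of cosines, |MK|² = |KL|² + |LM|² − 2·|KL|·|LM|·cos L = 1415.5, so |MK| ≈ 37.623.
Semiperimeter s = (37.623+33.07+62.09)/2 = 66.392.
Perimeter = 37.623 + 33.07 + 62.09 = 132.78.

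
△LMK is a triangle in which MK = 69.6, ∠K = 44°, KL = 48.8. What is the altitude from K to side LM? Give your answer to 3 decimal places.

48.783

By the law of cosines, LM² = MK² + KL² − 2·MK·KL·cos K = 2339.2, so LM ≈ 48.365.
Area = ½·MK·KL·sin K ≈ 1179.7.
The altitude from K has length 2·area/LM ≈ 48.783.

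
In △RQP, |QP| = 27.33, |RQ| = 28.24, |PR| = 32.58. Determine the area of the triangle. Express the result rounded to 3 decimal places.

area ≈ 366.524

Semiperimeter s = (27.33 + 32.58 + 28.24)/2 = 44.075.
Heron's formula: area = √(44.075·16.745·11.495·15.835) ≈ 366.52.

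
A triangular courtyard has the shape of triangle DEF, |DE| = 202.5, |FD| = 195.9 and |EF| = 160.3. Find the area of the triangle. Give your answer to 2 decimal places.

area ≈ 14604.08

Semiperimeter s = (160.3 + 195.9 + 202.5)/2 = 279.35.
Heron's formula: area = √(279.35·119.05·83.45·76.85) ≈ 14604.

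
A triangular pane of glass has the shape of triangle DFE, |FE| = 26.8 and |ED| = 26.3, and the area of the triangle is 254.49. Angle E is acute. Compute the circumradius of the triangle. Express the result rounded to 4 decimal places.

From area = ½·|FE|·|ED|·sin E, we get sin E = 2·area/(|FE|·|ED|) ≈ 0.72212.
Taking the acute solution, ∠E ≈ 46.23°.
Law of cosines then gives |DF| ≈ 20.851.
Circumradius = |DF|/(2 sin E) ≈ 14.437.

14.4373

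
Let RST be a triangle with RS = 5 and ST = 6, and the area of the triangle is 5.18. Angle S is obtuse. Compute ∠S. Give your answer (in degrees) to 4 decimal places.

∠S ≈ 159.7979°

From area = ½·RS·ST·sin S, we get sin S = 2·area/(RS·ST) ≈ 0.34533.
Taking the obtuse solution, ∠S ≈ 159.80°.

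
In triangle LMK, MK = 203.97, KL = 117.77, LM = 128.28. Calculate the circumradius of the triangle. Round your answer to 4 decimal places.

By the law of cosines, cos L = (KL² + LM² − MK²) / (2·KL·LM) ≈ -0.37327, so ∠L ≈ 1.953 rad.
Circumradius = MK/(2 sin L) ≈ 109.93.

109.9302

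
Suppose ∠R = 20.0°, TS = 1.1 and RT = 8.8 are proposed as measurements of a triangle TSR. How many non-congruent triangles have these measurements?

RT·sin R = 8.8·sin(20.0°) ≈ 3.01.
Since TS = 1.1 < 3.01 = RT sin R, no triangle exists.

0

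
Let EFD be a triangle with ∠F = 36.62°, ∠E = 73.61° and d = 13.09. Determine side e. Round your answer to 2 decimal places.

13.38

The third angle is ∠D = 180° − ∠E − ∠F = 69.77°.
Law of sines: e = d·sin E/sin D ≈ 13.384.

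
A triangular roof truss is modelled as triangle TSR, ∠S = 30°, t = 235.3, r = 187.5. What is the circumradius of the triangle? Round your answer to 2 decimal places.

118.77

By the law of cosines, s² = r² + t² − 2·r·t·cos S = 14106, so s ≈ 118.77.
Area = ½·r·t·sin S ≈ 11030.
Circumradius = s/(2 sin S) ≈ 118.77.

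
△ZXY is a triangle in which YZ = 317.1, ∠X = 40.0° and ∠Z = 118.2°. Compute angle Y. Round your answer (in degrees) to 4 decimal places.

The third angle is ∠Y = 180° − ∠Z − ∠X = 21.80°.

21.8000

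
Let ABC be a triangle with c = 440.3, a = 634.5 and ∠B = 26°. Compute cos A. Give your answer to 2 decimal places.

By the law of cosines, b² = c² + a² − 2·c·a·cos B = 94262, so b ≈ 307.02.
Law of cosines again: cos A = (b² + c² − a²)/(2·b·c) ≈ -0.42338, so ∠A ≈ 115.05°.

-0.42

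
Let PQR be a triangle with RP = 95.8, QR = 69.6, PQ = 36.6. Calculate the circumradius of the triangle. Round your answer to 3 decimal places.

59.201

By the law of cosines, cos P = (RP² + PQ² − QR²) / (2·RP·PQ) ≈ 0.80898, so ∠P ≈ 36.00°.
Circumradius = QR/(2 sin P) ≈ 59.201.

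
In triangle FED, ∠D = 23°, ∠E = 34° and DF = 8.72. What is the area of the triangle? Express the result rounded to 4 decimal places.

The third angle is ∠F = 180° − ∠E − ∠D = 123.00°.
Law of sines: ED = DF·sin F/sin E ≈ 13.078.
Law of sines: FE = DF·sin D/sin E ≈ 6.093.
Area = ½·DF·ED·sin D ≈ 22.28.

22.2798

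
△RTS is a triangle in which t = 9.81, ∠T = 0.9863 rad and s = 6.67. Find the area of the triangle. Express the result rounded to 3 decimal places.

Law of sines: sin S = s·sin T/t ≈ 0.56705.
Since t ≥ s, only the acute value applies: ∠S ≈ 0.6029 rad.
Then ∠R = π − ∠T − ∠S ≈ 1.5524 rad.
Law of sines gives r = t·sin R/sin T ≈ 11.761.
Area = ½·t·s·sin R ≈ 32.711.

area ≈ 32.711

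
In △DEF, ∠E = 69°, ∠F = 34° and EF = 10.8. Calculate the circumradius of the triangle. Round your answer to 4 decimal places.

R ≈ 5.5420

The third angle is ∠D = 180° − ∠E − ∠F = 77.00°.
Law of sines: FD = EF·sin E/sin D ≈ 10.348.
Law of sines: DE = EF·sin F/sin D ≈ 6.1981.
Circumradius = EF/(2 sin D) ≈ 5.542.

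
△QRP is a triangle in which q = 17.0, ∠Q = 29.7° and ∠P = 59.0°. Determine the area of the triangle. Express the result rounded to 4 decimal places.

area ≈ 249.9276

The third angle is ∠R = 180° − ∠P − ∠Q = 91.30°.
Law of sines: r = q·sin R/sin Q ≈ 34.303.
Law of sines: p = q·sin P/sin Q ≈ 29.411.
Area = ½·q·r·sin P ≈ 249.93.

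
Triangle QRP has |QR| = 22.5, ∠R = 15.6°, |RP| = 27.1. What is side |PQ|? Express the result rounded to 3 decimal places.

By the law of cosines, |PQ|² = |QR|² + |RP|² − 2·|QR|·|RP|·cos R = 66.083, so |PQ| ≈ 8.1292.

8.129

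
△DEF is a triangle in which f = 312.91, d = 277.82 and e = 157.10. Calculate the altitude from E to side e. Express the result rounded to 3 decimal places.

Semiperimeter s = (277.82 + 157.1 + 312.91)/2 = 373.91.
Heron's formula: area = √(373.91·96.095·216.81·61.005) ≈ 21800.
The altitude from E has length 2·area/e ≈ 277.54.

277.535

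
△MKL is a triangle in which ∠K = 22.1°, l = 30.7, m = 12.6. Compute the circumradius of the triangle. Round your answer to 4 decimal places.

By the law of cosines, k² = l² + m² − 2·l·m·cos K = 384.45, so k ≈ 19.607.
Area = ½·l·m·sin K ≈ 72.766.
Circumradius = k/(2 sin K) ≈ 26.058.

R ≈ 26.0581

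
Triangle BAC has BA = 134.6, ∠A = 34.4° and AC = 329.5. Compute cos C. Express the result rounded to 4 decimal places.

By the law of cosines, CB² = BA² + AC² − 2·BA·AC·cos A = 53499, so CB ≈ 231.3.
Law of cosines again: cos C = (AC² + CB² − BA²)/(2·AC·CB) ≈ 0.94441, so ∠C ≈ 19.19°.

0.9444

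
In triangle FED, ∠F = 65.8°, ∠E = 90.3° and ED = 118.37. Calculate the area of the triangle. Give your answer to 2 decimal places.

area ≈ 3111.73

The third angle is ∠D = 180° − ∠F − ∠E = 23.90°.
Law of sines: DF = ED·sin E/sin F ≈ 129.77.
Law of sines: FE = ED·sin D/sin F ≈ 52.577.
Area = ½·ED·DF·sin D ≈ 3111.7.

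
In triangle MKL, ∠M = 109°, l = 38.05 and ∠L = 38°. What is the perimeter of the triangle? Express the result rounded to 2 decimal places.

The third angle is ∠K = 180° − ∠L − ∠M = 33.00°.
Law of sines: m = l·sin M/sin L ≈ 58.436.
Law of sines: k = l·sin K/sin L ≈ 33.661.
Semiperimeter s = (58.436+33.661+38.05)/2 = 65.073.
Perimeter = 58.436 + 33.661 + 38.05 = 130.15.

perimeter ≈ 130.15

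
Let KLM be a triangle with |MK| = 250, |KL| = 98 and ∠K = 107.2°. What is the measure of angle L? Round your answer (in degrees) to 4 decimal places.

∠L ≈ 54.2498°

By the law of cosines, |LM|² = |MK|² + |KL|² − 2·|MK|·|KL|·cos K = 86594, so |LM| ≈ 294.27.
Law of cosines again: cos L = (|KL|² + |LM|² − |MK|²)/(2·|KL|·|LM|) ≈ 0.58425, so ∠L ≈ 54.25°.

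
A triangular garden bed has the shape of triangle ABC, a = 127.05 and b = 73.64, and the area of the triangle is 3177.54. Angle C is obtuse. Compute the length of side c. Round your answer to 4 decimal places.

From area = ½·a·b·sin C, we get sin C = 2·area/(a·b) ≈ 0.67925.
Taking the obtuse solution, ∠C ≈ 137.21°.
Law of cosines then gives c ≈ 187.88.

187.8757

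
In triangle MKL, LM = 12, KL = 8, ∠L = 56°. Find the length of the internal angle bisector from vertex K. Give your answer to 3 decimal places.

By the law of cosines, MK² = KL² + LM² − 2·KL·LM·cos L = 100.63, so MK ≈ 10.032.
Law of cosines again: cos K = (MK² + KL² − LM²)/(2·MK·KL) ≈ 0.12856, so ∠K ≈ 82.61°.
The bisector from K has length 2·MK·KL·cos(∠K/2)/(MK+KL) ≈ 6.6866.

6.687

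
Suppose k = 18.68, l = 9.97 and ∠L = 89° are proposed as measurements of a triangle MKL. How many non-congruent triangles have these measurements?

0

k·sin L = 18.68·sin(89°) ≈ 18.68.
Since l = 9.97 < 18.68 = k sin L, no triangle exists.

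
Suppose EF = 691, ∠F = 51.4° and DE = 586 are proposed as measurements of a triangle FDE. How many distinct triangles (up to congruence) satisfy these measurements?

EF·sin F = 691·sin(51.4°) ≈ 540.
Since EF sin F < DE < EF (540 < 586 < 691), two triangles exist.

2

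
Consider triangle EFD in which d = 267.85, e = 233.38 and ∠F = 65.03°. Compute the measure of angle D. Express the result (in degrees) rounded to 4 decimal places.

∠D ≈ 63.6426°

By the law of cosines, f² = d² + e² − 2·d·e·cos F = 73433, so f ≈ 270.98.
Law of cosines again: cos D = (e² + f² − d²)/(2·e·f) ≈ 0.44397, so ∠D ≈ 63.64°.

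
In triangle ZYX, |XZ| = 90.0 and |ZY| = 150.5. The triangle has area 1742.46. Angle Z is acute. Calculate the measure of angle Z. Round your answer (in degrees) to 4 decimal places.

14.9090

From area = ½·|XZ|·|ZY|·sin Z, we get sin Z = 2·area/(|XZ|·|ZY|) ≈ 0.25728.
Taking the acute solution, ∠Z ≈ 14.91°.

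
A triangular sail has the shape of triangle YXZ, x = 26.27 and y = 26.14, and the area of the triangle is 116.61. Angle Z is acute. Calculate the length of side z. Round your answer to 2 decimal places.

9.04

From area = ½·y·x·sin Z, we get sin Z = 2·area/(y·x) ≈ 0.33963.
Taking the acute solution, ∠Z ≈ 19.85°.
Law of cosines then gives z ≈ 9.0361.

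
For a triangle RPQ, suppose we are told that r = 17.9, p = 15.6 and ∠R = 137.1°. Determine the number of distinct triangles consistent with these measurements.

p·sin R = 15.6·sin(137.1°) ≈ 10.62.
Since ∠R is not acute, a triangle exists only if r > p; here r > p, so there is exactly one triangle.

1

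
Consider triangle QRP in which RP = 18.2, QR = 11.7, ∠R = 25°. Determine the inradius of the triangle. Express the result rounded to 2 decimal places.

2.31

By the law of cosines, PQ² = QR² + RP² − 2·QR·RP·cos R = 82.152, so PQ ≈ 9.0638.
Area = ½·QR·RP·sin R ≈ 44.996.
Semiperimeter s = (18.2+9.0638+11.7)/2 = 19.482.
Inradius = area/s = 44.996/19.482 ≈ 2.3096.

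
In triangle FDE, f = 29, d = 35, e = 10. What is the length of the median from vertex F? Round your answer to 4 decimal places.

m_F ≈ 21.2662

Median from F: ½√(2·d² + 2·e² − f²) ≈ 21.266.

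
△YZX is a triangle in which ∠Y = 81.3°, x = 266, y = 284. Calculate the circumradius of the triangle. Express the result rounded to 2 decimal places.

R ≈ 143.65

Law of sines: sin X = x·sin Y/y ≈ 0.92584.
Since y ≥ x, only the acute value applies: ∠X ≈ 67.80°.
Then ∠Z = 180° − ∠Y − ∠X ≈ 30.90°.
Law of sines gives z = y·sin Z/sin Y ≈ 147.56.
Circumradius = y/(2 sin Y) ≈ 143.65.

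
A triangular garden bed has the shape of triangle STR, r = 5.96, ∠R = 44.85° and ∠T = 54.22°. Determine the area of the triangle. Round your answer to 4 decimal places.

20.1752

The third angle is ∠S = 180° − ∠T − ∠R = 80.93°.
Law of sines: s = r·sin S/sin R ≈ 8.3452.
Law of sines: t = r·sin T/sin R ≈ 6.8559.
Area = ½·r·s·sin T ≈ 20.175.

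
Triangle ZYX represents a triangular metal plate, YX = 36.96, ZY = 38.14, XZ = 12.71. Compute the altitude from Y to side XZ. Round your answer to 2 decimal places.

Semiperimeter s = (36.96 + 12.71 + 38.14)/2 = 43.905.
Heron's formula: area = √(43.905·6.945·31.195·5.765) ≈ 234.17.
The altitude from Y has length 2·area/XZ ≈ 36.848.

36.85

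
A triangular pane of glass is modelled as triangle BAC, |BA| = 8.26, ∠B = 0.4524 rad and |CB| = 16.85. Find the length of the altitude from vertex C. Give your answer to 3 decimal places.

h_C ≈ 7.366

By the law of cosines, |AC|² = |CB|² + |BA|² − 2·|CB|·|BA|·cos B = 101.79, so |AC| ≈ 10.089.
Area = ½·|CB|·|BA|·sin B ≈ 30.42.
The altitude from C has length 2·area/|BA| ≈ 7.3656.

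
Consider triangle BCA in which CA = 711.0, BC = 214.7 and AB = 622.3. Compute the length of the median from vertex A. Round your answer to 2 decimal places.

m_A ≈ 659.44

Median from A: ½√(2·CA² + 2·AB² − BC²) ≈ 659.44.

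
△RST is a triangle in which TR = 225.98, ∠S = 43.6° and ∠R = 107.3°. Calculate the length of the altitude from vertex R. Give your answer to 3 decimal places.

The third angle is ∠T = 180° − ∠R − ∠S = 29.10°.
Law of sines: ST = TR·sin R/sin S ≈ 312.86.
Law of sines: RS = TR·sin T/sin S ≈ 159.37.
Area = ½·TR·ST·sin T ≈ 17192.
The altitude from R has length 2·area/ST ≈ 109.9.

h_R ≈ 109.902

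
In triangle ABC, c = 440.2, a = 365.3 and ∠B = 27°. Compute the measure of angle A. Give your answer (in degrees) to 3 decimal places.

55.328

By the law of cosines, b² = c² + a² − 2·c·a·cos B = 40663, so b ≈ 201.65.
Law of cosines again: cos A = (b² + c² − a²)/(2·b·c) ≈ 0.56888, so ∠A ≈ 55.33°.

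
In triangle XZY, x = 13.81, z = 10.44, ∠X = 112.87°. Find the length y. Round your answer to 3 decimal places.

Law of sines: sin Z = z·sin X/x ≈ 0.69655.
Since x ≥ z, only the acute value applies: ∠Z ≈ 44.15°.
Then ∠Y = 180° − ∠X − ∠Z ≈ 22.98°.
Law of sines gives y = x·sin Y/sin X ≈ 5.8514.

5.851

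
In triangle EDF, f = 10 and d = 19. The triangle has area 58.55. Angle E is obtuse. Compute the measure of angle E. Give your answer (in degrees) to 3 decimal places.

∠E ≈ 141.952°

From area = ½·d·f·sin E, we get sin E = 2·area/(d·f) ≈ 0.61632.
Taking the obtuse solution, ∠E ≈ 141.95°.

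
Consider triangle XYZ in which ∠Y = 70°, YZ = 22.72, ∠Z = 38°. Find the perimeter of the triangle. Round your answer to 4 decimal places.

The third angle is ∠X = 180° − ∠Y − ∠Z = 72.00°.
Law of sines: ZX = YZ·sin Y/sin X ≈ 22.449.
Law of sines: XY = YZ·sin Z/sin X ≈ 14.708.
Semiperimeter s = (22.72+22.449+14.708)/2 = 29.938.
Perimeter = 22.72 + 22.449 + 14.708 = 59.876.

perimeter ≈ 59.8762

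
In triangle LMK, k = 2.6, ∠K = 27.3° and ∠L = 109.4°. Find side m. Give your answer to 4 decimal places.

The third angle is ∠M = 180° − ∠K − ∠L = 43.30°.
Law of sines: m = k·sin M/sin K ≈ 3.8878.

3.8878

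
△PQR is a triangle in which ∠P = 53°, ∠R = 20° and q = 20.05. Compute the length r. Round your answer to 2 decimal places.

7.17

The third angle is ∠Q = 180° − ∠R − ∠P = 107.00°.
Law of sines: r = q·sin R/sin Q ≈ 7.1708.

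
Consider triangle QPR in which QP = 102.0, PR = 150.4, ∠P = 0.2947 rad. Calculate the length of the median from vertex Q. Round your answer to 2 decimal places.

By the law of cosines, RQ² = QP² + PR² − 2·QP·PR·cos P = 3665.3, so RQ ≈ 60.541.
Median from Q: ½√(2·RQ² + 2·QP² − PR²) ≈ 37.143.

m_Q ≈ 37.14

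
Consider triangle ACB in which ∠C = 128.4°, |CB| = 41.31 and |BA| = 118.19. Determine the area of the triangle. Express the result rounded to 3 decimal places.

1424.634

Law of sines: sin A = |CB|·sin C/|BA| ≈ 0.27392.
Since |BA| ≥ |CB|, only the acute value applies: ∠A ≈ 15.90°.
Then ∠B = 180° − ∠C − ∠A ≈ 35.70°.
Law of sines gives |AC| = |BA|·sin B/sin C ≈ 88.01.
Area = ½·|BA|·|CB|·sin B ≈ 1424.6.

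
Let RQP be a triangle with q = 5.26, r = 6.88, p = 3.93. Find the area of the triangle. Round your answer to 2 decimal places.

Semiperimeter s = (6.88 + 5.26 + 3.93)/2 = 8.035.
Heron's formula: area = √(8.035·1.155·2.775·4.105) ≈ 10.282.

10.28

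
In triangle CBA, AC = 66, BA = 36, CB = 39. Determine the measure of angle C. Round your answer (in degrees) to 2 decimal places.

By the law of cosines, cos C = (AC² + CB² − BA²) / (2·AC·CB) ≈ 0.88986, so ∠C ≈ 27.14°.

∠C ≈ 27.14°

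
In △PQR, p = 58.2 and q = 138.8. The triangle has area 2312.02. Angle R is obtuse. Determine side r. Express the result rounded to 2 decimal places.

189.47

From area = ½·p·q·sin R, we get sin R = 2·area/(p·q) ≈ 0.57241.
Taking the obtuse solution, ∠R ≈ 145.08°.
Law of cosines then gives r ≈ 189.47.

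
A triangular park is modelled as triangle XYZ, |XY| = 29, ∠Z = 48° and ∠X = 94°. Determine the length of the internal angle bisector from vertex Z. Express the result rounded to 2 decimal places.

27.14

The third angle is ∠Y = 180° − ∠Z − ∠X = 38.00°.
Law of sines: |YZ| = |XY|·sin X/sin Z ≈ 38.928.
Law of sines: |ZX| = |XY|·sin Y/sin Z ≈ 24.025.
The bisector from Z has length 2·|YZ|·|ZX|·cos(∠Z/2)/(|YZ|+|ZX|) ≈ 27.144.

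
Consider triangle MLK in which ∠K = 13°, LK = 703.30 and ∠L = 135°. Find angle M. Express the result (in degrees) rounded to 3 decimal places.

The third angle is ∠M = 180° − ∠L − ∠K = 32.00°.

∠M ≈ 32.000°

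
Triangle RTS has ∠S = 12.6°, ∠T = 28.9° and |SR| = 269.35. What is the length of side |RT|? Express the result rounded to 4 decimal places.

121.5788

The third angle is ∠R = 180° − ∠T − ∠S = 138.50°.
Law of sines: |RT| = |SR|·sin S/sin T ≈ 121.58.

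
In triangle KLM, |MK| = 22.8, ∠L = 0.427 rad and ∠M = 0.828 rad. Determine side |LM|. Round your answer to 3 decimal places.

The third angle is ∠K = π − ∠L − ∠M = 1.887 rad.
Law of sines: |LM| = |MK|·sin K/sin L ≈ 52.331.

52.331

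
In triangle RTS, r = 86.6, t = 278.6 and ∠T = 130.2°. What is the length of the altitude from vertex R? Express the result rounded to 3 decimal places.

h_R ≈ 164.016

Law of sines: sin R = r·sin T/t ≈ 0.23742.
Since t ≥ r, only the acute value applies: ∠R ≈ 13.73°.
Then ∠S = 180° − ∠T − ∠R ≈ 36.07°.
Law of sines gives s = t·sin S/sin T ≈ 214.74.
Area = ½·t·r·sin S ≈ 7101.9.
The altitude from R has length 2·area/r ≈ 164.02.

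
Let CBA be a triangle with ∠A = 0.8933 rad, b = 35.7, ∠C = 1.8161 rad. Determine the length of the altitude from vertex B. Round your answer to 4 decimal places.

The third angle is ∠B = π − ∠A − ∠C = 0.4322 rad.
Law of sines: c = b·sin C/sin B ≈ 82.679.
Law of sines: a = b·sin A/sin B ≈ 66.407.
Area = ½·b·c·sin A ≈ 1149.9.
The altitude from B has length 2·area/b ≈ 64.419.

h_B ≈ 64.4191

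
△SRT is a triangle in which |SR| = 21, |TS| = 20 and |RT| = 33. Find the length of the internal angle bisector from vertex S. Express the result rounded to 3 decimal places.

t_S ≈ 12.162

By the law of cosines, cos S = (|TS|² + |SR|² − |RT|²) / (2·|TS|·|SR|) ≈ -0.29524, so ∠S ≈ 107.17°.
The bisector from S has length 2·|TS|·|SR|·cos(∠S/2)/(|TS|+|SR|) ≈ 12.162.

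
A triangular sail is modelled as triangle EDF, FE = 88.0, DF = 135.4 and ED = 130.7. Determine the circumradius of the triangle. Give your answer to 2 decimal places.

R ≈ 70.57

By the law of cosines, cos E = (FE² + ED² − DF²) / (2·FE·ED) ≈ 0.28228, so ∠E ≈ 73.60°.
Circumradius = DF/(2 sin E) ≈ 70.57.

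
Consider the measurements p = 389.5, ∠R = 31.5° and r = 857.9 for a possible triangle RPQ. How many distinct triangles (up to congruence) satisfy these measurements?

p·sin R = 389.5·sin(31.5°) ≈ 203.5.
Since r ≥ p, exactly one triangle exists.

1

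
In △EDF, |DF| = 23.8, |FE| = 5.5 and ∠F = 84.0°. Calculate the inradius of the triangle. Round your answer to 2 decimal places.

2.45

By the law of cosines, |ED|² = |DF|² + |FE|² − 2·|DF|·|FE|·cos F = 569.32, so |ED| ≈ 23.861.
Area = ½·|DF|·|FE|·sin F ≈ 65.091.
Semiperimeter s = (23.8+5.5+23.861)/2 = 26.58.
Inradius = area/s = 65.091/26.58 ≈ 2.4489.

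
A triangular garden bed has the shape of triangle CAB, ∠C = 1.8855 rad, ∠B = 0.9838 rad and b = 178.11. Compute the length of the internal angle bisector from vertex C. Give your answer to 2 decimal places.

51.10

The third angle is ∠A = π − ∠B − ∠C = 0.2723 rad.
Law of sines: c = b·sin C/sin B ≈ 203.41.
Law of sines: a = b·sin A/sin B ≈ 57.531.
The bisector from C has length 2·a·b·cos(∠C/2)/(a+b) ≈ 51.101.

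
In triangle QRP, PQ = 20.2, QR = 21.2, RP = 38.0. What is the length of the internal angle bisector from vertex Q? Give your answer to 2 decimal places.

By the law of cosines, cos Q = (PQ² + QR² − RP²) / (2·PQ·QR) ≈ -0.68480, so ∠Q ≈ 133.22°.
The bisector from Q has length 2·PQ·QR·cos(∠Q/2)/(PQ+QR) ≈ 8.2128.

t_Q ≈ 8.21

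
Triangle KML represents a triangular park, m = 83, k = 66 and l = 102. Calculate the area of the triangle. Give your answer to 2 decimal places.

Semiperimeter s = (66 + 83 + 102)/2 = 125.5.
Heron's formula: area = √(125.5·59.5·42.5·23.5) ≈ 2730.9.

2730.92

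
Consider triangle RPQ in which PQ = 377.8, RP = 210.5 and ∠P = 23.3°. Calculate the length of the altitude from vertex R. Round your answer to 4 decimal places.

83.2623

By the law of cosines, QR² = RP² + PQ² − 2·RP·PQ·cos P = 40961, so QR ≈ 202.39.
Area = ½·RP·PQ·sin P ≈ 15728.
The altitude from R has length 2·area/PQ ≈ 83.262.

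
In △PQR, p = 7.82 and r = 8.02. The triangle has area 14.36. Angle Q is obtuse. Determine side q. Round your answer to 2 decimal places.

15.39

From area = ½·r·p·sin Q, we get sin Q = 2·area/(r·p) ≈ 0.45793.
Taking the obtuse solution, ∠Q ≈ 152.75°.
Law of cosines then gives q ≈ 15.394.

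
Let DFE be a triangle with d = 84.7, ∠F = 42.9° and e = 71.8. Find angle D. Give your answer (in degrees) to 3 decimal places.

By the law of cosines, f² = e² + d² − 2·e·d·cos F = 3419.5, so f ≈ 58.476.
Law of cosines again: cos D = (f² + e² − d²)/(2·f·e) ≈ 0.16680, so ∠D ≈ 80.40°.

∠D ≈ 80.398°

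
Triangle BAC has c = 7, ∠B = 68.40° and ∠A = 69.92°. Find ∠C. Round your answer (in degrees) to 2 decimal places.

41.68

The third angle is ∠C = 180° − ∠B − ∠A = 41.68°.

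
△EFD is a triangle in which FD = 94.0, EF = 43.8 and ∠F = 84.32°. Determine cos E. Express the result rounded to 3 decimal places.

By the law of cosines, DE² = EF² + FD² − 2·EF·FD·cos F = 9939.5, so DE ≈ 99.697.
Law of cosines again: cos E = (DE² + EF² − FD²)/(2·DE·EF) ≈ 0.34601, so ∠E ≈ 69.76°.

cos E ≈ 0.346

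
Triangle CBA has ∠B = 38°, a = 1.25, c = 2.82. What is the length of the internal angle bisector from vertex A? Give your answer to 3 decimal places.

t_A ≈ 2.287

By the law of cosines, b² = a² + c² − 2·a·c·cos B = 3.9594, so b ≈ 1.9898.
Law of cosines again: cos A = (c² + b² − a²)/(2·c·b) ≈ 0.92218, so ∠A ≈ 22.75°.
The bisector from A has length 2·c·b·cos(∠A/2)/(c+b) ≈ 2.2874.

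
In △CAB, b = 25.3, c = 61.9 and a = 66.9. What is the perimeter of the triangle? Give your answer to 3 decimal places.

Perimeter = 61.9 + 66.9 + 25.3 = 154.1.

154.100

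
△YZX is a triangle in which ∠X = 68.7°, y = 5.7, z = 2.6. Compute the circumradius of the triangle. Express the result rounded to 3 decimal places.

By the law of cosines, x² = y² + z² − 2·y·z·cos X = 28.483, so x ≈ 5.337.
Area = ½·y·z·sin X ≈ 6.9038.
Circumradius = x/(2 sin X) ≈ 2.8641.

2.864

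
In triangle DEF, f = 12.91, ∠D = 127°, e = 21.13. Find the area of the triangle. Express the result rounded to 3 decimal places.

Area = ½·e·f·sin D ≈ 108.93.

area ≈ 108.929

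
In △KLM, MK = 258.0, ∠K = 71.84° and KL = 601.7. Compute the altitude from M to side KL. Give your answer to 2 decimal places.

245.15

By the law of cosines, LM² = MK² + KL² − 2·MK·KL·cos K = 3.3184e+05, so LM ≈ 576.06.
Area = ½·MK·KL·sin K ≈ 73753.
The altitude from M has length 2·area/KL ≈ 245.15.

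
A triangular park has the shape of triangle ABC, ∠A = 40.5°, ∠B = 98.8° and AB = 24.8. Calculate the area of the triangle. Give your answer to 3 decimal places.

area ≈ 302.665

The third angle is ∠C = 180° − ∠A − ∠B = 40.70°.
Law of sines: BC = AB·sin A/sin C ≈ 24.699.
Law of sines: CA = AB·sin B/sin C ≈ 37.583.
Area = ½·AB·BC·sin B ≈ 302.66.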